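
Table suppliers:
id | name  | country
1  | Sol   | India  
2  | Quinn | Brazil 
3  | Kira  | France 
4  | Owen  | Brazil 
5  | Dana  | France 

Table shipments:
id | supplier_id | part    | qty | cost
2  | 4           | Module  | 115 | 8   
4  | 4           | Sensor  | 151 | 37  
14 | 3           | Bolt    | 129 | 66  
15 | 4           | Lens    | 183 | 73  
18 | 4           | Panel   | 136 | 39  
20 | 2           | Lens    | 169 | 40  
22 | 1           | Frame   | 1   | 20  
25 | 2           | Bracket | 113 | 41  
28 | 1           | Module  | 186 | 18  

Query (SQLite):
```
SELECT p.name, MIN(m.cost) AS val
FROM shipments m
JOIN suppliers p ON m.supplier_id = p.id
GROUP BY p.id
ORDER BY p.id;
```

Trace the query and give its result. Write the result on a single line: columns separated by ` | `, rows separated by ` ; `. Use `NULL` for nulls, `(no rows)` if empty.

Sol | 18 ; Quinn | 40 ; Kira | 66 ; Owen | 8

Join each shipments row to its suppliers via supplier_id.
Group joined rows by suppliers.id; compute MIN(m.cost) per group.
  1: ids {22, 28} → MIN(m.cost)=18
  2: ids {20, 25} → MIN(m.cost)=40
  3: ids {14} → MIN(m.cost)=66
  4: ids {2, 4, 15, 18} → MIN(m.cost)=8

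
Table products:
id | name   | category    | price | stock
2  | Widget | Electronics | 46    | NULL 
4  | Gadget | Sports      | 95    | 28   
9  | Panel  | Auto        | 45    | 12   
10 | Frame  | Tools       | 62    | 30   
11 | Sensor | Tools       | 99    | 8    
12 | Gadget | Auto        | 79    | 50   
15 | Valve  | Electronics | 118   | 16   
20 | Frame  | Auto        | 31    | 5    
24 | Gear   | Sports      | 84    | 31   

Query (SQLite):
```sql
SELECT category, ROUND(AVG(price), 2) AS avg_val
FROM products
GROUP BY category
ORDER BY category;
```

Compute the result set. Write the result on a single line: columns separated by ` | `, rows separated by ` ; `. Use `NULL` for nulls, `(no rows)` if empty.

Partition products by category; compute ROUND(AVG(price), 2) within each group.
  Auto: ids {9, 12, 20} → ROUND(AVG(price), 2)=51.67
  Electronics: ids {2, 15} → ROUND(AVG(price), 2)=82
  Sports: ids {4, 24} → ROUND(AVG(price), 2)=89.5
  Tools: ids {10, 11} → ROUND(AVG(price), 2)=80.5

Auto | 51.67 ; Electronics | 82 ; Sports | 89.5 ; Tools | 80.5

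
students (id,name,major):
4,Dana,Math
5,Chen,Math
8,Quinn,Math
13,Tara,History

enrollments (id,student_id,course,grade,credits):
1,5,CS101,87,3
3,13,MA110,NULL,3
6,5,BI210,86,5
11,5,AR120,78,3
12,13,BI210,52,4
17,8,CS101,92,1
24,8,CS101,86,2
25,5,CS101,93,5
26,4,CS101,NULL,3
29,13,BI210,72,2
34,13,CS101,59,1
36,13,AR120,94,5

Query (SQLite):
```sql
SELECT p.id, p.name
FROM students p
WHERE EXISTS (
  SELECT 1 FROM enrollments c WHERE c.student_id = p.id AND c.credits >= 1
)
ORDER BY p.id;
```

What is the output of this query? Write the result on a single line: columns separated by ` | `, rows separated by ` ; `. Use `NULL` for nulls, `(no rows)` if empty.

For each students row, check whether any enrollments with matching student_id has credits >= 1.
Keep rows where that is true.

4 | Dana ; 5 | Chen ; 8 | Quinn ; 13 | Tara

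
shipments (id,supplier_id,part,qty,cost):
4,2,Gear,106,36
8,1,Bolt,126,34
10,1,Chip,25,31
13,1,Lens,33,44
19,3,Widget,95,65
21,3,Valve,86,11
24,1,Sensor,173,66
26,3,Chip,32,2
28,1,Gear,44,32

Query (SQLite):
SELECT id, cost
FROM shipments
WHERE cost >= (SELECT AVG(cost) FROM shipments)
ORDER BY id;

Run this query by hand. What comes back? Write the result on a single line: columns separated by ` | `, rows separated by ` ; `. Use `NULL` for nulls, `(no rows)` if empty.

Scalar subquery: AVG(cost) over all shipments rows = 35.666667 (≈; comparison uses full precision).
Keep rows where cost >= that value.

4 | 36 ; 13 | 44 ; 19 | 65 ; 24 | 66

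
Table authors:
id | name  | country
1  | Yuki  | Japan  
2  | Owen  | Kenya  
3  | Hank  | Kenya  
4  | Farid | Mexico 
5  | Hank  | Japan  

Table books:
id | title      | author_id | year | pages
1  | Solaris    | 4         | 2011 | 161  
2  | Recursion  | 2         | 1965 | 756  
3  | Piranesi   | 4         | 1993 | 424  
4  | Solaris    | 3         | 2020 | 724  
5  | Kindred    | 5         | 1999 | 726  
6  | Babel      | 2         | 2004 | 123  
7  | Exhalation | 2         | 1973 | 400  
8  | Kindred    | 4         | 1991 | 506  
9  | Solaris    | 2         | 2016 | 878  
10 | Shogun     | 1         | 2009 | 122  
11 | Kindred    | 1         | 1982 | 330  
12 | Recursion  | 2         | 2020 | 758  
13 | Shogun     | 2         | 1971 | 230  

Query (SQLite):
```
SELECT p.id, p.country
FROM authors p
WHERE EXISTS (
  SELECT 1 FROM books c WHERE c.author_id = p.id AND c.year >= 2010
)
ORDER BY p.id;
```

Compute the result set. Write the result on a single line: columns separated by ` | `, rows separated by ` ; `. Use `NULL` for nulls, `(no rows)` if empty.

2 | Kenya ; 3 | Kenya ; 4 | Mexico

For each authors row, check whether any books with matching author_id has year >= 2010.
Keep rows where that is true.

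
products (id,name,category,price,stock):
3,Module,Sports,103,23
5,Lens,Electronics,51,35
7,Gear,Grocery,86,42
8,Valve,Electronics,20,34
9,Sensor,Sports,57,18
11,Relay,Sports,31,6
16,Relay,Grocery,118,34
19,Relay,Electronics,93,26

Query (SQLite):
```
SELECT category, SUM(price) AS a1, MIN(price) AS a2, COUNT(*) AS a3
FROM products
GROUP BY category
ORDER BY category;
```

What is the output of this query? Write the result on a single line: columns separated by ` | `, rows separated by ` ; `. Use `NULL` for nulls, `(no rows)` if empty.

Group products by category.
Per group compute: SUM(price), MIN(price), COUNT(*).
  Electronics: ids {5, 8, 19} → SUM(price)=164, MIN(price)=20, COUNT(*)=3
  Grocery: ids {7, 16} → SUM(price)=204, MIN(price)=86, COUNT(*)=2
  Sports: ids {3, 9, 11} → SUM(price)=191, MIN(price)=31, COUNT(*)=3

Electronics | 164 | 20 | 3 ; Grocery | 204 | 86 | 2 ; Sports | 191 | 31 | 3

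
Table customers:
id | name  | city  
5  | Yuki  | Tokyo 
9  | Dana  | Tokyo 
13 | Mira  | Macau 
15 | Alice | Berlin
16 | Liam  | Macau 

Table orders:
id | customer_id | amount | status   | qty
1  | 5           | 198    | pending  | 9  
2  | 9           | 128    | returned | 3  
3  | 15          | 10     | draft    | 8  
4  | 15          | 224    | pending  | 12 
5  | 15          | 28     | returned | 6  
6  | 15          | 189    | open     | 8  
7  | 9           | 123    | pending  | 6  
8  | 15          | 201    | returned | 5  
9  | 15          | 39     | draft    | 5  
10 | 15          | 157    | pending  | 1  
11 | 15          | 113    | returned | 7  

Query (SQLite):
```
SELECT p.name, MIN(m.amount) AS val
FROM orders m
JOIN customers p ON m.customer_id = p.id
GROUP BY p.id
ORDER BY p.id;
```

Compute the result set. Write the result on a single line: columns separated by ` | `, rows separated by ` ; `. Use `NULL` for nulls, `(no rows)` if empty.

Join each orders row to its customers via customer_id.
Group joined rows by customers.id; compute MIN(m.amount) per group.
  5: ids {1} → MIN(m.amount)=198
  9: ids {2, 7} → MIN(m.amount)=123
  15: ids {3, 4, 5, 6, 8, 9, 10, 11} → MIN(m.amount)=10

Yuki | 198 ; Dana | 123 ; Alice | 10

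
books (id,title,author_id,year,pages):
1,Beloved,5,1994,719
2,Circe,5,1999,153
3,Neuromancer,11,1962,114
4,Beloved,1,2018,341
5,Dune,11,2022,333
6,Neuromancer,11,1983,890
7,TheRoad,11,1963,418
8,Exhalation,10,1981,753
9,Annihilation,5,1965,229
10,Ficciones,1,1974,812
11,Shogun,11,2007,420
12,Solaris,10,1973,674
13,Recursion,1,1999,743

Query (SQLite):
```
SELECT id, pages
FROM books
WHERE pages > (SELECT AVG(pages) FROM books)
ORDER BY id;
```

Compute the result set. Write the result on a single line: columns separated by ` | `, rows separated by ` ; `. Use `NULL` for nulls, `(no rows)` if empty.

1 | 719 ; 6 | 890 ; 8 | 753 ; 10 | 812 ; 12 | 674 ; 13 | 743

Scalar subquery: AVG(pages) over all books rows = 507.615385 (≈; comparison uses full precision).
Keep rows where pages > that value.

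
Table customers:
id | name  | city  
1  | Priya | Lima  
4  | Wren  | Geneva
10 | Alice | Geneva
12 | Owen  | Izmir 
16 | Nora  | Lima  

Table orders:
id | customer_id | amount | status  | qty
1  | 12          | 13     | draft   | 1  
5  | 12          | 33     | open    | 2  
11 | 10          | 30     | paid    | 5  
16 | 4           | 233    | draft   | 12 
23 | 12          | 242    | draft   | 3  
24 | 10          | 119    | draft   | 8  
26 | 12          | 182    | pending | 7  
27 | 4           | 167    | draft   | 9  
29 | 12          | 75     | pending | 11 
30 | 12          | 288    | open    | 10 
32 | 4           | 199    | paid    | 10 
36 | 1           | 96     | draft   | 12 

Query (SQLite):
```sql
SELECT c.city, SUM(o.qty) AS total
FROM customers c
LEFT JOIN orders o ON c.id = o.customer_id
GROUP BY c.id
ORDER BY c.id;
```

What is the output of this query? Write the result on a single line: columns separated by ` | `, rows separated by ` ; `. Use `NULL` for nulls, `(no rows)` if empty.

Lima | 12 ; Geneva | 31 ; Geneva | 13 ; Izmir | 34 ; Lima | NULL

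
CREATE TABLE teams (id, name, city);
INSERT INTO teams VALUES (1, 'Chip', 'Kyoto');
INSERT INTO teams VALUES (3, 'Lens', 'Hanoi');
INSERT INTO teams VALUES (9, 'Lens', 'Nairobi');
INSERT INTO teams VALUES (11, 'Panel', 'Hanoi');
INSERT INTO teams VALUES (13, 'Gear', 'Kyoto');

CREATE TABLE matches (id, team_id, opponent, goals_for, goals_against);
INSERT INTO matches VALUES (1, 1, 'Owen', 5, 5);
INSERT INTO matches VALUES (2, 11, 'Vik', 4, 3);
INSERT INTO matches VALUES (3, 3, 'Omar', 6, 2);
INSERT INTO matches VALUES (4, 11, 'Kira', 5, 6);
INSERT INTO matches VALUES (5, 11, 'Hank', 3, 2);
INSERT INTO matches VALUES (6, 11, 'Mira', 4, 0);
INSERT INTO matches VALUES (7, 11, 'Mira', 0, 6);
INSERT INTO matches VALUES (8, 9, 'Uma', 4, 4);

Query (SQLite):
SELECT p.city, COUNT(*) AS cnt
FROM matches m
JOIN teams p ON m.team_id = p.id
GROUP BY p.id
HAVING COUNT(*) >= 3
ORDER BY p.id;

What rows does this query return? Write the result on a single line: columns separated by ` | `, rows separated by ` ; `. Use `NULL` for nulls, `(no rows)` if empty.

Hanoi | 5

Join each matches row to its teams via team_id.
Group joined rows by teams.id; compute COUNT(*) per group.
HAVING: keep groups with count ≥ 3.
  1: ids {1} → COUNT(*)=1
  3: ids {3} → COUNT(*)=1
  9: ids {8} → COUNT(*)=1
  11: ids {2, 4, 5, 6, 7} → COUNT(*)=5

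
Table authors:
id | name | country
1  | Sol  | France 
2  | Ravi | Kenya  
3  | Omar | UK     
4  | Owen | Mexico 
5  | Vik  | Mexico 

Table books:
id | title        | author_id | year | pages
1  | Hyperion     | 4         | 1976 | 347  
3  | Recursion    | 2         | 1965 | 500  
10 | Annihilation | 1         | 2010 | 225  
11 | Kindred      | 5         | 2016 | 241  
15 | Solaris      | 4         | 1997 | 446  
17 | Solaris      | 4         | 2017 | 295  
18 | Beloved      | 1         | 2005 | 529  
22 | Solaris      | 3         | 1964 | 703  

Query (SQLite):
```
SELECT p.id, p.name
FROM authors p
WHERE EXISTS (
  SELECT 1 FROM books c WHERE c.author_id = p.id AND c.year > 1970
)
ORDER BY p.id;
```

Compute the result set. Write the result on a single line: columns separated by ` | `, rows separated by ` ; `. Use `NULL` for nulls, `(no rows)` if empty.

For each authors row, check whether any books with matching author_id has year > 1970.
Keep rows where that is true.

1 | Sol ; 4 | Owen ; 5 | Vik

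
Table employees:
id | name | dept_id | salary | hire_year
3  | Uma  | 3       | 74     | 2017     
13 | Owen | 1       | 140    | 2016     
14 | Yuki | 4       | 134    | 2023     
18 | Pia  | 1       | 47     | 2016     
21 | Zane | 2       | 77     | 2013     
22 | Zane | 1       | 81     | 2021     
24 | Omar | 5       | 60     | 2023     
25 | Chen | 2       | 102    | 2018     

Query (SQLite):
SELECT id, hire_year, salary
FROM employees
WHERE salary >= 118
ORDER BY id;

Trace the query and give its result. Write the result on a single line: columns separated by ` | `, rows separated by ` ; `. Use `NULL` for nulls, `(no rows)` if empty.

salary >= 118: ids {13, 14}

13 | 2016 | 140 ; 14 | 2023 | 134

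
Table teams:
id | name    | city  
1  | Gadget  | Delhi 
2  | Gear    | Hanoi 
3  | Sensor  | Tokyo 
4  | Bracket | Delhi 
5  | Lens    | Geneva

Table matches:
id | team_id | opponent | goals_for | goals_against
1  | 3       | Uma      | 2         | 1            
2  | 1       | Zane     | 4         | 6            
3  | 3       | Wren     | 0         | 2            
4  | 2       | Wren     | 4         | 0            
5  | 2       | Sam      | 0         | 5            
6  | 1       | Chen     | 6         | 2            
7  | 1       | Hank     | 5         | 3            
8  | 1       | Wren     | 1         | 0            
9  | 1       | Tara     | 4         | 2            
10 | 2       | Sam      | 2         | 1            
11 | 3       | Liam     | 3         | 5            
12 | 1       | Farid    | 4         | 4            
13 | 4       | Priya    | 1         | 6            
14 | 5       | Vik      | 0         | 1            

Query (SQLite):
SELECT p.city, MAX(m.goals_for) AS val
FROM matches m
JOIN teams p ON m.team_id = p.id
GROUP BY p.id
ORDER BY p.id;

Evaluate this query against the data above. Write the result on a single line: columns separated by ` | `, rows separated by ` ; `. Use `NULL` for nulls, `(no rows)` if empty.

Join each matches row to its teams via team_id.
Group joined rows by teams.id; compute MAX(m.goals_for) per group.
  1: ids {2, 6, 7, 8, 9, 12} → MAX(m.goals_for)=6
  2: ids {4, 5, 10} → MAX(m.goals_for)=4
  3: ids {1, 3, 11} → MAX(m.goals_for)=3
  4: ids {13} → MAX(m.goals_for)=1
  5: ids {14} → MAX(m.goals_for)=0

Delhi | 6 ; Hanoi | 4 ; Tokyo | 3 ; Delhi | 1 ; Geneva | 0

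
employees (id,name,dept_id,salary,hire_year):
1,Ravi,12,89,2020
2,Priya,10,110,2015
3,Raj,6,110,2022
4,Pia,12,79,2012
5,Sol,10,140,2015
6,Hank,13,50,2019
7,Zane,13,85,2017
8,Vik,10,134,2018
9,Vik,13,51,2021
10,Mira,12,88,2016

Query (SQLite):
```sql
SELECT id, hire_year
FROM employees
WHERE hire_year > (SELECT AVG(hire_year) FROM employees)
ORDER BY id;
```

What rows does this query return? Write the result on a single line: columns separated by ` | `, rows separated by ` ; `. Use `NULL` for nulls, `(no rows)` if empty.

1 | 2020 ; 3 | 2022 ; 6 | 2019 ; 8 | 2018 ; 9 | 2021

Scalar subquery: AVG(hire_year) over all employees rows = 2017.5.
Keep rows where hire_year > that value.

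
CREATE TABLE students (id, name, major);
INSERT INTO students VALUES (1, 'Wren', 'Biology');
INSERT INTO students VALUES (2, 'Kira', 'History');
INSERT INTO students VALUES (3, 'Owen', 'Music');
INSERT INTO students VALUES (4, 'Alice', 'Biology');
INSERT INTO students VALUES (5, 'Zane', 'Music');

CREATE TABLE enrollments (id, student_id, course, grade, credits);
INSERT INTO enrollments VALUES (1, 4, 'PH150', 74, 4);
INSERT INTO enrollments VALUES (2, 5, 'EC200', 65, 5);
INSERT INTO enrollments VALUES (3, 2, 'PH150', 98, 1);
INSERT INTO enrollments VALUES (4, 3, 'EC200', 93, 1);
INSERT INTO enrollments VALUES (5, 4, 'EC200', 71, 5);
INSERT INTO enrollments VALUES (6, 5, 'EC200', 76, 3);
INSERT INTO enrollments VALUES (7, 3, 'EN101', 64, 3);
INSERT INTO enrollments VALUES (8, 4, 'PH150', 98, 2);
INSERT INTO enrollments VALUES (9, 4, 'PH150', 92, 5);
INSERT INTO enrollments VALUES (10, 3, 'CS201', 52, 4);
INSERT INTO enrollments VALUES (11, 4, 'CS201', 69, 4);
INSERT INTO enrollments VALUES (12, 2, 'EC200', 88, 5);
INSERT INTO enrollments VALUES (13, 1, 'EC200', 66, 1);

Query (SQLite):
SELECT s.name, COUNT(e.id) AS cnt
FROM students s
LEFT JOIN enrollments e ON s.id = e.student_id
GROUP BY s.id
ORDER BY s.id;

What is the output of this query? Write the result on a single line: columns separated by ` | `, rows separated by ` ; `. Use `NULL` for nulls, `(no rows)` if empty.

Wren | 1 ; Kira | 2 ; Owen | 3 ; Alice | 5 ; Zane | 2

LEFT JOIN keeps every students row; unmatched ones get NULL for enrollments columns.
Group by students.id and compute COUNT(e.id). COUNT(col) of an all-NULL group is 0.
  1: ids {13} → COUNT(e.id)=1
  2: ids {3, 12} → COUNT(e.id)=2
  3: ids {4, 7, 10} → COUNT(e.id)=3
  4: ids {1, 5, 8, 9, 11} → COUNT(e.id)=5
  5: ids {2, 6} → COUNT(e.id)=2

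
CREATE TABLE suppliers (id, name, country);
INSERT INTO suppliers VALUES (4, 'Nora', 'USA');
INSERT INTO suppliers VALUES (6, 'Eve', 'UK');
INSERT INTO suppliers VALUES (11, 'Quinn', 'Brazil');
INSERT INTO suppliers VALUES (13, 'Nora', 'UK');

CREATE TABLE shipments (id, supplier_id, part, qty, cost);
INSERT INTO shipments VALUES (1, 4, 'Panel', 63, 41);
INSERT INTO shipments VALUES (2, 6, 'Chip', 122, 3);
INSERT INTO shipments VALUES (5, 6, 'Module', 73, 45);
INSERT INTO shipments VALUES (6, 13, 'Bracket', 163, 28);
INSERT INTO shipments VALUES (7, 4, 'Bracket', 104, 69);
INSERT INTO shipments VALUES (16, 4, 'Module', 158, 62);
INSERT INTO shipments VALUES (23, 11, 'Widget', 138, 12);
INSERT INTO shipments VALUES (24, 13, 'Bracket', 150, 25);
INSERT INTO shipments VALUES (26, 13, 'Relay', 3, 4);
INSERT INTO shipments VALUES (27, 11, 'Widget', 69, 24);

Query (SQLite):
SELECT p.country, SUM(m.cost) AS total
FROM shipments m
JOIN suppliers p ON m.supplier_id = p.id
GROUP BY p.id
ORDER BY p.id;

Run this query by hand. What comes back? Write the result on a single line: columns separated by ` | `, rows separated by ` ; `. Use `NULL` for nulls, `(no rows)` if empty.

USA | 172 ; UK | 48 ; Brazil | 36 ; UK | 57

Join each shipments row to its suppliers via supplier_id.
Group joined rows by suppliers.id; compute SUM(m.cost) per group.
  4: ids {1, 7, 16} → SUM(m.cost)=172
  6: ids {2, 5} → SUM(m.cost)=48
  11: ids {23, 27} → SUM(m.cost)=36
  13: ids {6, 24, 26} → SUM(m.cost)=57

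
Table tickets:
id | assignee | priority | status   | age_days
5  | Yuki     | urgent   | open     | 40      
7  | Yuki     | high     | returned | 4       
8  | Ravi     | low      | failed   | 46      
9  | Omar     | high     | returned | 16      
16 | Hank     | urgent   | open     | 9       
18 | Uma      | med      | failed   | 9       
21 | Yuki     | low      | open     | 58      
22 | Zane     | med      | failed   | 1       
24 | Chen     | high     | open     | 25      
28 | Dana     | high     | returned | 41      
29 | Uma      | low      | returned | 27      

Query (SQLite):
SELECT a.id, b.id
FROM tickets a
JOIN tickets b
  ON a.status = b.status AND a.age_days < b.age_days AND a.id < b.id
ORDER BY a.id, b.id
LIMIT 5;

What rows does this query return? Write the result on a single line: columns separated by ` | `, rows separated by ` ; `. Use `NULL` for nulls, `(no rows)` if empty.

Pairs (a,b) with same status, a.age_days < b.age_days, a.id < b.id.
status groups: failed:{8,18,22} open:{5,16,21,24} returned:{7,9,28,29}
Ordered by (a.id, b.id); first 5.

5 | 21 ; 7 | 9 ; 7 | 28 ; 7 | 29 ; 9 | 28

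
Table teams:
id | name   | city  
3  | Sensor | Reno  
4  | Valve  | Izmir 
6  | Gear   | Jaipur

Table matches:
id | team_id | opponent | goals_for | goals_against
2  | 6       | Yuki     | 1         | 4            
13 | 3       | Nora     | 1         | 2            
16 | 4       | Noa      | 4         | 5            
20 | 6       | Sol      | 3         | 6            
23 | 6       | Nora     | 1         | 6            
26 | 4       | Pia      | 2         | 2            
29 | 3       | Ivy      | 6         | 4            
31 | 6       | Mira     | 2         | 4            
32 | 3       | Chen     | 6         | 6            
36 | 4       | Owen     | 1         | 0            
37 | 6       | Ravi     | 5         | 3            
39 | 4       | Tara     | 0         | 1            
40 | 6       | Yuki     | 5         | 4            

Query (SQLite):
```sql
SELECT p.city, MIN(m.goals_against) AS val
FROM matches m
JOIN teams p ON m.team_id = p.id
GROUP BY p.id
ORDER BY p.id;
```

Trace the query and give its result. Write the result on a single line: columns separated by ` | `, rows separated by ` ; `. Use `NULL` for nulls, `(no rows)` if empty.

Join each matches row to its teams via team_id.
Group joined rows by teams.id; compute MIN(m.goals_against) per group.
  3: ids {13, 29, 32} → MIN(m.goals_against)=2
  4: ids {16, 26, 36, 39} → MIN(m.goals_against)=0
  6: ids {2, 20, 23, 31, 37, 40} → MIN(m.goals_against)=3

Reno | 2 ; Izmir | 0 ; Jaipur | 3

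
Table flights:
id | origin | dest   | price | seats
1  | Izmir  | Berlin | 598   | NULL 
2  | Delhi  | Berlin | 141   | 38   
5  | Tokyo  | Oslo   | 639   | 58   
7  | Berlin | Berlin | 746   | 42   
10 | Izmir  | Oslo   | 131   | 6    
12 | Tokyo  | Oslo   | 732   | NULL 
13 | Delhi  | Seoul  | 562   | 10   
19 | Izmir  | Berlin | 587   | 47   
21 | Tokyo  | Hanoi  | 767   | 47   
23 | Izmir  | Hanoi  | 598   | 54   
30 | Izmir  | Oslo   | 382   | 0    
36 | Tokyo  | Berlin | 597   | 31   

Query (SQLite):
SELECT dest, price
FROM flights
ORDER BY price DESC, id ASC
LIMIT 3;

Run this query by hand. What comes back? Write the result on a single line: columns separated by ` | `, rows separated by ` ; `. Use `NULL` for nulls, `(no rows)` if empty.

Sort by price desc, tiebreak id asc: (767, id=21), (746, id=7), (732, id=12), (639, id=5), (598, id=1), (598, id=23) …. Take first 3.

Hanoi | 767 ; Berlin | 746 ; Oslo | 732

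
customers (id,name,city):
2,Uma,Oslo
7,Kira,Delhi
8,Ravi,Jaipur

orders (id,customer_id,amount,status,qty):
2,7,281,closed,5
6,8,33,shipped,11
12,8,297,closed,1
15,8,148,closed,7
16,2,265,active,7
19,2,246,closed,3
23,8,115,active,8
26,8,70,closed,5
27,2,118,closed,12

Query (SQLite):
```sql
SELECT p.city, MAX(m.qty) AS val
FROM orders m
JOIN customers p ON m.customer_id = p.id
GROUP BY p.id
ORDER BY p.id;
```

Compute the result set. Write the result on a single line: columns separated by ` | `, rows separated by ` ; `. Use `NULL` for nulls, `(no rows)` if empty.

Join each orders row to its customers via customer_id.
Group joined rows by customers.id; compute MAX(m.qty) per group.
  2: ids {16, 19, 27} → MAX(m.qty)=12
  7: ids {2} → MAX(m.qty)=5
  8: ids {6, 12, 15, 23, 26} → MAX(m.qty)=11

Oslo | 12 ; Delhi | 5 ; Jaipur | 11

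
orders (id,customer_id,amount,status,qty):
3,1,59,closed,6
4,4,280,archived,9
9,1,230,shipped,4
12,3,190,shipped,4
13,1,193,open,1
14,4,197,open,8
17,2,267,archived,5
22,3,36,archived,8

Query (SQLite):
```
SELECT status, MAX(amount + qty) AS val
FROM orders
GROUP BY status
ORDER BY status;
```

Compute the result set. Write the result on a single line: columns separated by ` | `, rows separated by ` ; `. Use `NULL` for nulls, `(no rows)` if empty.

For each row compute amount + qty.
Group by status; take MAX of the expression per group.
  archived: ids {4, 17, 22} → MAX(amount + qty)=289
  closed: ids {3} → MAX(amount + qty)=65
  open: ids {13, 14} → MAX(amount + qty)=205
  shipped: ids {9, 12} → MAX(amount + qty)=234

archived | 289 ; closed | 65 ; open | 205 ; shipped | 234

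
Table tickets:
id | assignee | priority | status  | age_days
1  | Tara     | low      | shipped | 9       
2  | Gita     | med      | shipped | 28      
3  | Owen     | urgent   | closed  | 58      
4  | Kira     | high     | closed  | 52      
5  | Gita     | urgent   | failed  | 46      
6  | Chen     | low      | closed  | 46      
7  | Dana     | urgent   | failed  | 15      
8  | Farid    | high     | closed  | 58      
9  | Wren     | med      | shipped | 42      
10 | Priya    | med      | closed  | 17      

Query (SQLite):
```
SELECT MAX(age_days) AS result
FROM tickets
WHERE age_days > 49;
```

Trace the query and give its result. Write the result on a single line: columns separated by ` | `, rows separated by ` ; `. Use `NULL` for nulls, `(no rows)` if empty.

58

Rows where age_days > 49 → age_days values: [58, 52, 58].
MAX of non-NULL values = 58.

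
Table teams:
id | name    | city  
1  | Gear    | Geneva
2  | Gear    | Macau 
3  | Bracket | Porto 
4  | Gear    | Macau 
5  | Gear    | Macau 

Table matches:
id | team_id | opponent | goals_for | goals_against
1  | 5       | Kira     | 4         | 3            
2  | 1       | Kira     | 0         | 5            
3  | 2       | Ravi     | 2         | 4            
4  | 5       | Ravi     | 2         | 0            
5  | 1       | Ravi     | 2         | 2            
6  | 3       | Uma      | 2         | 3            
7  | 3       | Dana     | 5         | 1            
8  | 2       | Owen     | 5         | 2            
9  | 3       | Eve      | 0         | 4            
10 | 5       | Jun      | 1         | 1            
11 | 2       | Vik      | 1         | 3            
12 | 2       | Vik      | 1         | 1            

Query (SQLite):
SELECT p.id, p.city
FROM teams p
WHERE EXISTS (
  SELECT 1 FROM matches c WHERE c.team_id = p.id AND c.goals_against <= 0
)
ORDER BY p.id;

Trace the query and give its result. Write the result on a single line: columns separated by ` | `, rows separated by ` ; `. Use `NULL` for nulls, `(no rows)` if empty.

5 | Macau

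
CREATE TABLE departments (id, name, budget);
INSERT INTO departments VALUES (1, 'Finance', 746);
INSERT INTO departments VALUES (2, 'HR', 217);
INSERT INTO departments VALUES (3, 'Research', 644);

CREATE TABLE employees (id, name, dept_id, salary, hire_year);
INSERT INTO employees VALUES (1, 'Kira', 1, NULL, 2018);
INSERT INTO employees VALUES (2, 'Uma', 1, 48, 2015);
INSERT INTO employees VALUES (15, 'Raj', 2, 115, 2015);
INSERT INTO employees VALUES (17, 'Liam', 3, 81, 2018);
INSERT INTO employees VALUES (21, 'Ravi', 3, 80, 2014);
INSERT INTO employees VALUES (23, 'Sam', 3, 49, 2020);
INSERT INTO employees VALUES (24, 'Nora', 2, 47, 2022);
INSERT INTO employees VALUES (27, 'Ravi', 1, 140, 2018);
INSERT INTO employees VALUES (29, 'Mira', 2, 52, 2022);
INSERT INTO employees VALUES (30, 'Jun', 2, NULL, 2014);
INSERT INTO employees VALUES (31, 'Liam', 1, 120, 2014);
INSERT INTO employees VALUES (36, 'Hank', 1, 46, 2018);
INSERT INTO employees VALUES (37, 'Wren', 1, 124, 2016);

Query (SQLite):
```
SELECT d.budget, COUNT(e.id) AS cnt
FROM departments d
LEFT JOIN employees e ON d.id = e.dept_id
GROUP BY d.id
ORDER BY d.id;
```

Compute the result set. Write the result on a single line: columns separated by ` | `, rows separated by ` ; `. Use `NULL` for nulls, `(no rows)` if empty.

746 | 6 ; 217 | 4 ; 644 | 3

LEFT JOIN keeps every departments row; unmatched ones get NULL for employees columns.
Group by departments.id and compute COUNT(e.id). COUNT(col) of an all-NULL group is 0.
  1: ids {1, 2, 27, 31, 36, 37} → COUNT(e.id)=6
  2: ids {15, 24, 29, 30} → COUNT(e.id)=4
  3: ids {17, 21, 23} → COUNT(e.id)=3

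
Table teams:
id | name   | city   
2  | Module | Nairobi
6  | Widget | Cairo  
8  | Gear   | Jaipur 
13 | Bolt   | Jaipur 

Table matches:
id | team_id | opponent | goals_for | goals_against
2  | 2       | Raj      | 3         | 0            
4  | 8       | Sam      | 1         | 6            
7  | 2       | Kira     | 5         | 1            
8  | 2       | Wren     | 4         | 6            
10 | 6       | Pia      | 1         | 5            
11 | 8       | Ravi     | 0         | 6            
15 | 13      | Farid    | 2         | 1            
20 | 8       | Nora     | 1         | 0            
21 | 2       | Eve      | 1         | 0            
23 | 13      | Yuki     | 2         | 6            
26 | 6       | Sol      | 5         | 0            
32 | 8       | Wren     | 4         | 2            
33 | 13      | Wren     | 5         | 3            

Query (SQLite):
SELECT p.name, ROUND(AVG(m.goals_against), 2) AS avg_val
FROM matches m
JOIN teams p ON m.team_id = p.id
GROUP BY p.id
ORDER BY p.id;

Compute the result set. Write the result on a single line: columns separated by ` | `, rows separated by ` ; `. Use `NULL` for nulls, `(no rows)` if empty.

Module | 1.75 ; Widget | 2.5 ; Gear | 3.5 ; Bolt | 3.33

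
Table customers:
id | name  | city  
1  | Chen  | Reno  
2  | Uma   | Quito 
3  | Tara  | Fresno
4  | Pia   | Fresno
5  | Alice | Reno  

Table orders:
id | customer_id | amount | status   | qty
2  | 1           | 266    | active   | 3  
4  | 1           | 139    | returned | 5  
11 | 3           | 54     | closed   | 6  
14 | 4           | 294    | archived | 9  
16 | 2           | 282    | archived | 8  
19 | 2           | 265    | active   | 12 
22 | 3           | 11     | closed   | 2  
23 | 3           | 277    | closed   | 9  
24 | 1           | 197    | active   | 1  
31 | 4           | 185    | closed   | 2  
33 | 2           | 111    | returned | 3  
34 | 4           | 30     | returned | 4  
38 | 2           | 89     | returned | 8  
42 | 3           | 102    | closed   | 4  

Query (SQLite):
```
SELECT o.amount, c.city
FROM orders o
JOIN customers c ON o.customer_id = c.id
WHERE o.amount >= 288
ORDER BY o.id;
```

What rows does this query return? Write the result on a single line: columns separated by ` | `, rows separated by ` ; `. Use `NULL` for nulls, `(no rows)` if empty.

294 | Fresno

Each orders row matches the customers row where customer_id = customers.id.
Then keep rows with o.amount >= 288.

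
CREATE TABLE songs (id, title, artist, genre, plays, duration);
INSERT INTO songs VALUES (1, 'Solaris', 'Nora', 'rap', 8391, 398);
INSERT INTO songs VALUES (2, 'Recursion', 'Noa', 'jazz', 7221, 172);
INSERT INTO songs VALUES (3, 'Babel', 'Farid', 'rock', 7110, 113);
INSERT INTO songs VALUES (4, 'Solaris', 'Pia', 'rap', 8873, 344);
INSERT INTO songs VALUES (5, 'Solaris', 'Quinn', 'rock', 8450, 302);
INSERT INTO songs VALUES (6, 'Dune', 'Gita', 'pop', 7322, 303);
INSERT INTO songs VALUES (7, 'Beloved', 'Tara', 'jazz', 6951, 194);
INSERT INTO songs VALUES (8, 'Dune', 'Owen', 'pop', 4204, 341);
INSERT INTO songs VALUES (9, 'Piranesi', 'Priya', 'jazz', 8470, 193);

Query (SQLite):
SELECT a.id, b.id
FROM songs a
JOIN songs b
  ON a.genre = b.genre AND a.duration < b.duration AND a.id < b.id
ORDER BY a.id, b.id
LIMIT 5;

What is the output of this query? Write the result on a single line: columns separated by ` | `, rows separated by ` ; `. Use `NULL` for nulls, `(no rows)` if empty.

2 | 7 ; 2 | 9 ; 3 | 5 ; 6 | 8

Pairs (a,b) with same genre, a.duration < b.duration, a.id < b.id.
genre groups: jazz:{2,7,9} pop:{6,8} rap:{1,4} rock:{3,5}
Ordered by (a.id, b.id); first 5.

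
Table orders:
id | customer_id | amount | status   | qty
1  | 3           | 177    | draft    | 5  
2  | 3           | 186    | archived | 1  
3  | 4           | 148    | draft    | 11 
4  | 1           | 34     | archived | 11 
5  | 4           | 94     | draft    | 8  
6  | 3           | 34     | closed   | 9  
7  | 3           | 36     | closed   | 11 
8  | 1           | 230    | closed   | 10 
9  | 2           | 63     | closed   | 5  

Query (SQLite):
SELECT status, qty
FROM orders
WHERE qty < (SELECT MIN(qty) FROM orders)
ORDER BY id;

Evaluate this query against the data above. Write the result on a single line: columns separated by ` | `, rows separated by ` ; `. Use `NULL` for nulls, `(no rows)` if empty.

(no rows)

Scalar subquery: MIN(qty) over all orders rows = 1.
Keep rows where qty < that value.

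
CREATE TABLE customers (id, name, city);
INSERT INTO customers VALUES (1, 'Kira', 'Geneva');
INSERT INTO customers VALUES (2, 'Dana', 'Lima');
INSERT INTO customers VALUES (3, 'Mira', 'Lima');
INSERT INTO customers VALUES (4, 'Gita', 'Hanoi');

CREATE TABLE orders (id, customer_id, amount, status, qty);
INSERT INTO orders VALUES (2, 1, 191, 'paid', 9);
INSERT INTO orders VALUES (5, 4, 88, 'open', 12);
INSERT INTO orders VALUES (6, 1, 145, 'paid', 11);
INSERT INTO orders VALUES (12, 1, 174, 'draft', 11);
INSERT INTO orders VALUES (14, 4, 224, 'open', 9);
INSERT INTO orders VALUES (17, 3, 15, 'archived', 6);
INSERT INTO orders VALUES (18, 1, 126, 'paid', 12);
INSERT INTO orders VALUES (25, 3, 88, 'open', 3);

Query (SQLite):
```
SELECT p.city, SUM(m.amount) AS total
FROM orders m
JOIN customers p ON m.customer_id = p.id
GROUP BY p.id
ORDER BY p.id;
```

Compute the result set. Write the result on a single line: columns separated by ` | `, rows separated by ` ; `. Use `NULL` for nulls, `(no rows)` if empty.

Join each orders row to its customers via customer_id.
Group joined rows by customers.id; compute SUM(m.amount) per group.
  1: ids {2, 6, 12, 18} → SUM(m.amount)=636
  3: ids {17, 25} → SUM(m.amount)=103
  4: ids {5, 14} → SUM(m.amount)=312

Geneva | 636 ; Lima | 103 ; Hanoi | 312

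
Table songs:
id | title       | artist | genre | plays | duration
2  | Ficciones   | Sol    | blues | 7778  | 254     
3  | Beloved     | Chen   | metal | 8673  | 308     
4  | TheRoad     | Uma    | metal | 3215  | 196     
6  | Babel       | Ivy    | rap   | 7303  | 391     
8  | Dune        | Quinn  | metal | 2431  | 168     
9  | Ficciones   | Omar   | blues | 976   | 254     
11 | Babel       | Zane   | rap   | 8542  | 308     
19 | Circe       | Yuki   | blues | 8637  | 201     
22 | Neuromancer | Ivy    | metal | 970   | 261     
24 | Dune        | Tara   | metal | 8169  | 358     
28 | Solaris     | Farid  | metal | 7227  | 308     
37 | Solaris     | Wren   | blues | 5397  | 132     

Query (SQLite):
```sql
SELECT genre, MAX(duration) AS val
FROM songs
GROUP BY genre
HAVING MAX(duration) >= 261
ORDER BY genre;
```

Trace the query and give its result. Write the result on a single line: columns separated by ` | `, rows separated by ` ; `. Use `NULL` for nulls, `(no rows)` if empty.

metal | 358 ; rap | 391

Partition songs by genre; compute MAX(duration) within each group.
HAVING: keep groups where MAX(duration) >= 261.
  blues: ids {2, 9, 19, 37} → MAX(duration)=254
  metal: ids {3, 4, 8, 22, 24, 28} → MAX(duration)=358
  rap: ids {6, 11} → MAX(duration)=391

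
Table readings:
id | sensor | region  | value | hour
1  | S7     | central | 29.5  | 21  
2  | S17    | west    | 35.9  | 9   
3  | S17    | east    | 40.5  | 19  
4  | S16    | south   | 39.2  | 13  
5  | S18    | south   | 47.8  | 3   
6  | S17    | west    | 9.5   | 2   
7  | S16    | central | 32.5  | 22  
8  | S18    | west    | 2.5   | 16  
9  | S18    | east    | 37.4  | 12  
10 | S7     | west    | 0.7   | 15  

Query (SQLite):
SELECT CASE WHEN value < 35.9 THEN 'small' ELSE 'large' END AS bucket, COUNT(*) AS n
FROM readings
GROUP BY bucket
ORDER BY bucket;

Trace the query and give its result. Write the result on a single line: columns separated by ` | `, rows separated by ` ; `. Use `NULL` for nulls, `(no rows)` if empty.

Bucket rows by value < 35.9 → 'small' else 'large'; count each bucket.

large | 5 ; small | 5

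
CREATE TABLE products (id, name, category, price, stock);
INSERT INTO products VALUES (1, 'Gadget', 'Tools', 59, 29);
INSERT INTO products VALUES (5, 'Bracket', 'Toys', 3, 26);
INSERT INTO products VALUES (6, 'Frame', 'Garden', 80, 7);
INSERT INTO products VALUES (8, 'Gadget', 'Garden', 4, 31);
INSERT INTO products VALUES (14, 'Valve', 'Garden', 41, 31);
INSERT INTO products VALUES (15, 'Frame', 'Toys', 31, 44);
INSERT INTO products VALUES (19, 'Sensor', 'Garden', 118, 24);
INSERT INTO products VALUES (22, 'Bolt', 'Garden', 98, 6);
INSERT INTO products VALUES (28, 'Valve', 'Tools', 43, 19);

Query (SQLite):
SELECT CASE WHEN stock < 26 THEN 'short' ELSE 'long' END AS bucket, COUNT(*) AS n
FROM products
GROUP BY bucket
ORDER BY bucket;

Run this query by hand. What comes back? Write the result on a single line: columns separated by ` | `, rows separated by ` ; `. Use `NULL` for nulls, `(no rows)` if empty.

long | 5 ; short | 4

Bucket rows by stock < 26 → 'short' else 'long'; count each bucket.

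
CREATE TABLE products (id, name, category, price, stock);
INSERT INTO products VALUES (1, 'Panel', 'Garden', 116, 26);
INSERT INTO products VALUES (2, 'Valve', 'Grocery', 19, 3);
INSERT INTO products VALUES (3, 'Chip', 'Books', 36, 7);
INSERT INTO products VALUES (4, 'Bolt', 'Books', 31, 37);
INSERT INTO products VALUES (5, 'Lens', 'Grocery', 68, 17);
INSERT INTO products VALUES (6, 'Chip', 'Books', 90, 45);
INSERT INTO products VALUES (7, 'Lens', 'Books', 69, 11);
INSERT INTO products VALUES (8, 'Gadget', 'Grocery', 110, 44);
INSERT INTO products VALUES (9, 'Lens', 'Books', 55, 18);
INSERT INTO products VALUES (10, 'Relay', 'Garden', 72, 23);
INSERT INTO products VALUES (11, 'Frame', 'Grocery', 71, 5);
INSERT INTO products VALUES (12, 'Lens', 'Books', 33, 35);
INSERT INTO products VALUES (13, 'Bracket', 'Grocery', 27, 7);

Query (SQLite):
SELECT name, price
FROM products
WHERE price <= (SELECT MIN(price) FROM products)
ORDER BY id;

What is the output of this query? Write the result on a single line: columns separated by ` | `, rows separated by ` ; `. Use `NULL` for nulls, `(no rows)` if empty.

Valve | 19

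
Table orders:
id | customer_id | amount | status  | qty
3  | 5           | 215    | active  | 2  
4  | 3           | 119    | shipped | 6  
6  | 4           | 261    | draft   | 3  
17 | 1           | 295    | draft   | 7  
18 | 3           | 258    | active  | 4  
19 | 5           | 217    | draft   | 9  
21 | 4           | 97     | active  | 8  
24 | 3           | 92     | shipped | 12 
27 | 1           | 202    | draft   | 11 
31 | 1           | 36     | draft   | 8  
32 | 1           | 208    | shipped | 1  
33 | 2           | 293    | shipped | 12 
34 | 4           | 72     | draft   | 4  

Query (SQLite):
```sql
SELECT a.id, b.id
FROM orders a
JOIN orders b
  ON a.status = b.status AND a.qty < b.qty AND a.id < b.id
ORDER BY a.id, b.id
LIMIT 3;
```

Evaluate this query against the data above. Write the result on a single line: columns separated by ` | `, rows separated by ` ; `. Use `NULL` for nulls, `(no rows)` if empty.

Pairs (a,b) with same status, a.qty < b.qty, a.id < b.id.
status groups: active:{3,18,21} draft:{6,17,19,27,31,34} shipped:{4,24,32,33}
Ordered by (a.id, b.id); first 3.

3 | 18 ; 3 | 21 ; 4 | 24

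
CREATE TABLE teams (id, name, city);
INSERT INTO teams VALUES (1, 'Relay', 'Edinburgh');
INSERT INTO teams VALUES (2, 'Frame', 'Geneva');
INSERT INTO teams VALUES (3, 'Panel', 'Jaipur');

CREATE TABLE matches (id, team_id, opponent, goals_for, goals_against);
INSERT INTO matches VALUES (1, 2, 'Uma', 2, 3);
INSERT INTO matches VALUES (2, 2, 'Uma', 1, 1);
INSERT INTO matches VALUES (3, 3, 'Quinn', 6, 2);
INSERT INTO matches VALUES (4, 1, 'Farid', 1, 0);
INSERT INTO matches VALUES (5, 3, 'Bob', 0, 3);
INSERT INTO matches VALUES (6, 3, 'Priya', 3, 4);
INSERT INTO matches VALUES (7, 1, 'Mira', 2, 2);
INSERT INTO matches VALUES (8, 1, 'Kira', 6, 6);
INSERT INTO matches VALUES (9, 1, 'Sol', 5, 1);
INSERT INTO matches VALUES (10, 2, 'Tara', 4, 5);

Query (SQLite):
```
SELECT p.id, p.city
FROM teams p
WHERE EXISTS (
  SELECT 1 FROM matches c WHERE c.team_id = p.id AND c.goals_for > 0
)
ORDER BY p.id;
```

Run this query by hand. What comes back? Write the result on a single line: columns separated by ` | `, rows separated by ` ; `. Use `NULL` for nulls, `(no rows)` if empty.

For each teams row, check whether any matches with matching team_id has goals_for > 0.
Keep rows where that is true.

1 | Edinburgh ; 2 | Geneva ; 3 | Jaipur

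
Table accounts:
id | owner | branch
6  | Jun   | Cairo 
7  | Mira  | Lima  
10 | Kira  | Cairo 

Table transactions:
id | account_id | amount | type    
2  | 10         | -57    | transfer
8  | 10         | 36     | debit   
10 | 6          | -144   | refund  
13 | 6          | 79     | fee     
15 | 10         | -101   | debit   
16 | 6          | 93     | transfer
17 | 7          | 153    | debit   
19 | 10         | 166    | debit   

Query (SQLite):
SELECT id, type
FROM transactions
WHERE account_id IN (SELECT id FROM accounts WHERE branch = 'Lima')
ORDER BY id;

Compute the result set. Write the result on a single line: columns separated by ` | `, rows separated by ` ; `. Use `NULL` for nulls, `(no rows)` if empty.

Inner query: accounts.id where branch = 'Lima'.
Outer: keep transactions rows whose account_id is in that set.
Inner query → {7}

17 | debit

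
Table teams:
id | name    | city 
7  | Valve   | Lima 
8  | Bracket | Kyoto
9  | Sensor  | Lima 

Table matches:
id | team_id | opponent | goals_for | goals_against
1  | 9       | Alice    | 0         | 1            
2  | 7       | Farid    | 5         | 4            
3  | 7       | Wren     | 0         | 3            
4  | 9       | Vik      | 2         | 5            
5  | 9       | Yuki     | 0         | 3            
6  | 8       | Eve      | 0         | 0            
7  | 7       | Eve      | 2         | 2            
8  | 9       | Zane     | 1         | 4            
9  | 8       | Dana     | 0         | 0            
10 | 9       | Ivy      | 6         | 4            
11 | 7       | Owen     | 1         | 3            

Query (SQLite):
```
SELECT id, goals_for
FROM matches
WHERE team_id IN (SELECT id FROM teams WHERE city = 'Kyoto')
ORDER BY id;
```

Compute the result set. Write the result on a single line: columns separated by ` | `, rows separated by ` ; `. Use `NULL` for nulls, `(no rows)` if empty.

6 | 0 ; 9 | 0

Inner query: teams.id where city = 'Kyoto'.
Outer: keep matches rows whose team_id is in that set.
Inner query → {8}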